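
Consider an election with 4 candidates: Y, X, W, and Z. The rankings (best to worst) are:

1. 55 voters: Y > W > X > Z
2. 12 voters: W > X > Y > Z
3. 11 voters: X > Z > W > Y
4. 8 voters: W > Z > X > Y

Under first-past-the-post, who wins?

Y

First-place votes: Y 55, X 11, W 20, Z 0.
Y has the most first-place votes.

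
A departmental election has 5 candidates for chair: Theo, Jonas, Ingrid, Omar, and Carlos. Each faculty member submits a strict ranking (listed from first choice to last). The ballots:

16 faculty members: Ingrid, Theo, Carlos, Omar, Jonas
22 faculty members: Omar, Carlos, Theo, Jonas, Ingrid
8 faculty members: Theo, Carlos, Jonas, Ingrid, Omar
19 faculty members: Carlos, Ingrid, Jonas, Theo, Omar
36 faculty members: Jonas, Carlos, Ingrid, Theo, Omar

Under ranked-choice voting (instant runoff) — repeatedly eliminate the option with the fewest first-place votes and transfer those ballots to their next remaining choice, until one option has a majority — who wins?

Round 1: Theo 8, Jonas 36, Ingrid 16, Omar 22, Carlos 19. Eliminate Theo.
Round 2: Jonas 36, Ingrid 16, Omar 22, Carlos 27. Eliminate Ingrid.
Round 3: Jonas 36, Omar 22, Carlos 43. Eliminate Omar.
Round 4: Jonas 36, Carlos 65. Carlos has a majority.

Carlos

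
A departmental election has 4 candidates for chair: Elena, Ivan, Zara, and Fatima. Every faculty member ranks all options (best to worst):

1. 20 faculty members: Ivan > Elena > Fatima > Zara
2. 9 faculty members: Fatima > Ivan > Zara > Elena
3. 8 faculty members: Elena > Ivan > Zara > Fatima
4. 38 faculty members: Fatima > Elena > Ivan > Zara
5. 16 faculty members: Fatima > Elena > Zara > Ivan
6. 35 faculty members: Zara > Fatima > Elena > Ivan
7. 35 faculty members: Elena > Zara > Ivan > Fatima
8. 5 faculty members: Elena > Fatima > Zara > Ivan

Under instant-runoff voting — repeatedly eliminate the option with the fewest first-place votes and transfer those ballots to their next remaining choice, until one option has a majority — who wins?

Round 1: Elena 48, Ivan 20, Zara 35, Fatima 63. Eliminate Ivan.
Round 2: Elena 68, Zara 35, Fatima 63. Eliminate Zara.
Round 3: Elena 68, Fatima 98. Fatima has a majority.

Fatima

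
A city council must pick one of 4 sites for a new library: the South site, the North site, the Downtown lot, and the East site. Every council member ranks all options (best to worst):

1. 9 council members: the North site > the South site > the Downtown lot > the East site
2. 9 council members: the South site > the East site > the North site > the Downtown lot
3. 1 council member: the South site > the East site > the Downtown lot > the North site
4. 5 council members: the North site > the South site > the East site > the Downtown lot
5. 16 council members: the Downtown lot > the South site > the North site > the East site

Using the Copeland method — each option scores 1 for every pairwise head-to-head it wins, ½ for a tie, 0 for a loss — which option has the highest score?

the South site

the South site: beats the North site, the Downtown lot, and the East site → score 3.
the North site: beats the Downtown lot and the East site; loses to the South site → score 2.
the Downtown lot: beats the East site; loses to the South site and the North site → score 1.
the East site: loses to the South site, the North site, and the Downtown lot → score 0.
the South site has the best pairwise record.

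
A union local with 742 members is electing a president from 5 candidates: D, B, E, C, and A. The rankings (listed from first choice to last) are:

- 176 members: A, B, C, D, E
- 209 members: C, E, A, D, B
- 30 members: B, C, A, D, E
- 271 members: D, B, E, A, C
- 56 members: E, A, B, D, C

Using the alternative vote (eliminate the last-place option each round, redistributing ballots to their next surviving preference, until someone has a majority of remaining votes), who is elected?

Round 1: D 271, B 30, E 56, C 209, A 176. Eliminate B.
Round 2: D 271, E 56, C 239, A 176. Eliminate E.
Round 3: D 271, C 239, A 232. Eliminate A.
Round 4: D 327, C 415. C has a majority.

C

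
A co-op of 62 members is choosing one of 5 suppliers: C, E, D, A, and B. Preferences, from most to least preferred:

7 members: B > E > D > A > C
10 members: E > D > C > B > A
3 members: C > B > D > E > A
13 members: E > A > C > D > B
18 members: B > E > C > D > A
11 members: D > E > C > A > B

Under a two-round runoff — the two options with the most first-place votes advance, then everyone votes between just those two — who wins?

E

Round 1 first-place votes: C 3, E 23, D 11, A 0, B 25.
B and E advance.
Runoff: B is preferred to E by 28 voters; E by 34.
E wins the runoff.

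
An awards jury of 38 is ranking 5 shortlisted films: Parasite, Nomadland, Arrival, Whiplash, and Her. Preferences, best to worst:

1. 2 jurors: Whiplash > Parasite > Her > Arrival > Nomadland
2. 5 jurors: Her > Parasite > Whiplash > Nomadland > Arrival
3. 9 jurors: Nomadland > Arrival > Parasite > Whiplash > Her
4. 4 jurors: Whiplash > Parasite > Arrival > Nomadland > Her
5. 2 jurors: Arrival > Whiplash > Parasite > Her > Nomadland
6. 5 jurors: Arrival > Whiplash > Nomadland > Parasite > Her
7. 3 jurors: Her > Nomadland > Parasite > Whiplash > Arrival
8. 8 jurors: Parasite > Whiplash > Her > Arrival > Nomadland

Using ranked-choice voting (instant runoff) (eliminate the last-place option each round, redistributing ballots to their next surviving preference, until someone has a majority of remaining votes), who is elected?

Parasite

Round 1: Parasite 8, Nomadland 9, Arrival 7, Whiplash 6, Her 8. Eliminate Whiplash.
Round 2: Parasite 14, Nomadland 9, Arrival 7, Her 8. Eliminate Arrival.
Round 3: Parasite 16, Nomadland 14, Her 8. Eliminate Her.
Round 4: Parasite 21, Nomadland 17. Parasite has a majority.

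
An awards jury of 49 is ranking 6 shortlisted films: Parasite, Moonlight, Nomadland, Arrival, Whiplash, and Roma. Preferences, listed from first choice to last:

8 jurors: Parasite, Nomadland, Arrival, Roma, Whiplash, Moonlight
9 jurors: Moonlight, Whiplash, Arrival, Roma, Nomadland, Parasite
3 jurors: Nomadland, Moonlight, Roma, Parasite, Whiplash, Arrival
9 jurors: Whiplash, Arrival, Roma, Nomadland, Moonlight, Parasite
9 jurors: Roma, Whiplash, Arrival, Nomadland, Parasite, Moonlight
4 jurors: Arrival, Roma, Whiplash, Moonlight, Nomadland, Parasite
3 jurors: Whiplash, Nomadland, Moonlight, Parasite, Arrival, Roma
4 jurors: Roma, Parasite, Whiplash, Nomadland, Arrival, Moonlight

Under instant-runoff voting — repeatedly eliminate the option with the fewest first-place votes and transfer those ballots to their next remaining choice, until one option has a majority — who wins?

Roma

Round 1: Parasite 8, Moonlight 9, Nomadland 3, Arrival 4, Whiplash 12, Roma 13. Eliminate Nomadland.
Round 2: Parasite 8, Moonlight 12, Arrival 4, Whiplash 12, Roma 13. Eliminate Arrival.
Round 3: Parasite 8, Moonlight 12, Whiplash 12, Roma 17. Eliminate Parasite.
Round 4: Moonlight 12, Whiplash 12, Roma 25. Roma has a majority.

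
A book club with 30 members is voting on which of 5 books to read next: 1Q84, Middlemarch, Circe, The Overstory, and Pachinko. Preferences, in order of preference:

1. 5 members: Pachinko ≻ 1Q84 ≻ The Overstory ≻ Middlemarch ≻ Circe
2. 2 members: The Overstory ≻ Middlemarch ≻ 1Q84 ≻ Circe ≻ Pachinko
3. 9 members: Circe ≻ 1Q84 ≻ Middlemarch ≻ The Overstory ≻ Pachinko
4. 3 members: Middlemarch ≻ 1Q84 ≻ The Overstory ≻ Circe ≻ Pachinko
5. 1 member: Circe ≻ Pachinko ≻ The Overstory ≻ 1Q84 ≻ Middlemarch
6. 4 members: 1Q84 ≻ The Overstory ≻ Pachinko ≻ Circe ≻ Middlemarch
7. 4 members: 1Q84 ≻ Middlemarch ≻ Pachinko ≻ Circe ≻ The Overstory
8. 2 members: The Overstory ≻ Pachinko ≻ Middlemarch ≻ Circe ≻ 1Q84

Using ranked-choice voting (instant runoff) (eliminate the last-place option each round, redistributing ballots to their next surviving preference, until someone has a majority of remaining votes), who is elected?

Round 1: 1Q84 8, Middlemarch 3, Circe 10, The Overstory 4, Pachinko 5. Eliminate Middlemarch.
Round 2: 1Q84 11, Circe 10, The Overstory 4, Pachinko 5. Eliminate The Overstory.
Round 3: 1Q84 13, Circe 10, Pachinko 7. Eliminate Pachinko.
Round 4: 1Q84 18, Circe 12. 1Q84 has a majority.

1Q84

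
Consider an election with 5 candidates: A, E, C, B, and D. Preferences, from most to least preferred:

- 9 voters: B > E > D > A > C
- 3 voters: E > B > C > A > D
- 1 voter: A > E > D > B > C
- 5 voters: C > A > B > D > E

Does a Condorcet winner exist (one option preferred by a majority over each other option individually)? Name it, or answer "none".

B vs A: 12–6 for B.
B vs E: 14–4 for B.
B vs C: 13–5 for B.
B vs D: 17–1 for B.
B beats every other option head-to-head.

B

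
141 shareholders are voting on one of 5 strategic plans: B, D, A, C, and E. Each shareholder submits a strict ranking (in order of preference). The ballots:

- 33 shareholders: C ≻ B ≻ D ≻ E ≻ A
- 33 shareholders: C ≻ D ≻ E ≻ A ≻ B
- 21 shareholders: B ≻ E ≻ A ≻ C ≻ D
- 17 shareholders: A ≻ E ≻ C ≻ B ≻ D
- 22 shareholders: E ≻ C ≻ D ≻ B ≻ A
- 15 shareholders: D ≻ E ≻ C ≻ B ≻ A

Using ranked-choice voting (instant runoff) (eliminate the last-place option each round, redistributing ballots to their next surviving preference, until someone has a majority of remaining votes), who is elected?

Round 1: B 21, D 15, A 17, C 66, E 22. Eliminate D.
Round 2: B 21, A 17, C 66, E 37. Eliminate A.
Round 3: B 21, C 66, E 54. Eliminate B.
Round 4: C 66, E 75. E has a majority.

E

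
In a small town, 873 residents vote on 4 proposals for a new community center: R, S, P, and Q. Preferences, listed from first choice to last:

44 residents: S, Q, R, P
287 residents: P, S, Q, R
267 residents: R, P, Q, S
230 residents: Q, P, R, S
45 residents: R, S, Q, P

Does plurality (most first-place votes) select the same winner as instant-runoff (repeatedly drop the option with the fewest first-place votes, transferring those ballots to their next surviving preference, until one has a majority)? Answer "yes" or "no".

no

Plurality — first-place votes: R 312, S 44, P 287, Q 230. Winner: R.
Instant-runoff — R1 R 312, S 44, P 287, Q 230 (S out); R2 R 312, P 287, Q 274 (Q out); R3 R 356, P 517 (P winner). Winner: P.
The two methods disagree.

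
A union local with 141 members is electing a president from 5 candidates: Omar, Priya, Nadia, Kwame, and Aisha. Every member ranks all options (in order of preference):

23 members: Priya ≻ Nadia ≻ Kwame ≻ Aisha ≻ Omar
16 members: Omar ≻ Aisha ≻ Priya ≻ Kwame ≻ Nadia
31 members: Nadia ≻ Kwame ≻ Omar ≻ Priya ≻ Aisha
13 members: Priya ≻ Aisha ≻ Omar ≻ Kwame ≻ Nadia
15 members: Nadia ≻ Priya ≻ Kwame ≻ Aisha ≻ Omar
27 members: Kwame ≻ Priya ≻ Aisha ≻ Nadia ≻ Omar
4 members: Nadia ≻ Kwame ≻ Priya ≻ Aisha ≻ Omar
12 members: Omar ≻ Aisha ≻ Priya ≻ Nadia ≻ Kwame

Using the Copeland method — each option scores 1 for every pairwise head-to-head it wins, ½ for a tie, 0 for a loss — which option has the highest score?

Priya

Omar: loses to Priya, Nadia, Kwame, and Aisha → score 0.
Priya: beats Omar, Nadia, Kwame, and Aisha → score 4.
Nadia: beats Omar, Kwame, and Aisha; loses to Priya → score 3.
Kwame: beats Omar and Aisha; loses to Priya and Nadia → score 2.
Aisha: beats Omar; loses to Priya, Nadia, and Kwame → score 1.
Priya has the best pairwise record.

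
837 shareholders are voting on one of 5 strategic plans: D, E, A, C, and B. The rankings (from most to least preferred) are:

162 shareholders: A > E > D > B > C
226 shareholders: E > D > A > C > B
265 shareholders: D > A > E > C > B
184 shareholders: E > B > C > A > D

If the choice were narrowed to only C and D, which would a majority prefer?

Voters preferring C to D: 184; preferring D to C: 653.
D wins the head-to-head.

D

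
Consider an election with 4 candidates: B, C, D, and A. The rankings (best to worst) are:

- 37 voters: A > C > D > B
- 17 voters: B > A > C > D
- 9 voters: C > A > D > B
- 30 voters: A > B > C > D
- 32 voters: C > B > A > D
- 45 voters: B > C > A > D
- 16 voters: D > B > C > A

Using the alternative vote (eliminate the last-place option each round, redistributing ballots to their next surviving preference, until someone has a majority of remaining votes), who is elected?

Round 1: B 62, C 41, D 16, A 67. Eliminate D.
Round 2: B 78, C 41, A 67. Eliminate C.
Round 3: B 110, A 76. B has a majority.

B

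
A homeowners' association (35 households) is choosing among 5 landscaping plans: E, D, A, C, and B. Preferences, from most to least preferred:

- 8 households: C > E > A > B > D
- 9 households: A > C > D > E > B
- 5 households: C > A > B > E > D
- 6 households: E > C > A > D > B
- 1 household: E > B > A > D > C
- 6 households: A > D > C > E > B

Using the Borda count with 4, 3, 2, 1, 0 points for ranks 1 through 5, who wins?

E: 8·3 + 9·1 + 5·1 + 6·4 + 1·4 + 6·1 = 72
D: 8·0 + 9·2 + 5·0 + 6·1 + 1·1 + 6·3 = 43
A: 8·2 + 9·4 + 5·3 + 6·2 + 1·2 + 6·4 = 105
C: 8·4 + 9·3 + 5·4 + 6·3 + 1·0 + 6·2 = 109
B: 8·1 + 9·0 + 5·2 + 6·0 + 1·3 + 6·0 = 21
C has the highest Borda score (109).

C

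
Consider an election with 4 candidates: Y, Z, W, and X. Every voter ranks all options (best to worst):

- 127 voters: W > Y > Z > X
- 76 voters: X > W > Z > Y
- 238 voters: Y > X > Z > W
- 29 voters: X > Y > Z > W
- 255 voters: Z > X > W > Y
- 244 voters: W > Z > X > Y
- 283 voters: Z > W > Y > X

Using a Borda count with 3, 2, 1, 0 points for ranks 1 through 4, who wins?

Z

Y: 127·2 + 76·0 + 238·3 + 29·2 + 255·0 + 244·0 + 283·1 = 1309
Z: 127·1 + 76·1 + 238·1 + 29·1 + 255·3 + 244·2 + 283·3 = 2572
W: 127·3 + 76·2 + 238·0 + 29·0 + 255·1 + 244·3 + 283·2 = 2086
X: 127·0 + 76·3 + 238·2 + 29·3 + 255·2 + 244·1 + 283·0 = 1545
Z has the highest Borda score (2572).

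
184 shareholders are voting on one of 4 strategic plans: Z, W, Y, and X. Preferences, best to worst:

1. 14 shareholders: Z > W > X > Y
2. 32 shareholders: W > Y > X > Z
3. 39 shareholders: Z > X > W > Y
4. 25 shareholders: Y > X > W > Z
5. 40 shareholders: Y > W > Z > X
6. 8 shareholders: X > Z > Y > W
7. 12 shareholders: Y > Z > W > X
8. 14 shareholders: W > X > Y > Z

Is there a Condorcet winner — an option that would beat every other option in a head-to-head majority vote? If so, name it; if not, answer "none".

W

W vs Z: 111–73 for W.
W vs Y: 99–85 for W.
W vs X: 112–72 for W.
W beats every other option head-to-head.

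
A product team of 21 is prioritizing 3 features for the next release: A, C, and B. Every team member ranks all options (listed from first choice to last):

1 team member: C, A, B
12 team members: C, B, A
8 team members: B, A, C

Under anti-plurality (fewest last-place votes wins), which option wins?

Last-place votes: A 12, C 8, B 1.
B is ranked last by the fewest voters, so B wins.

B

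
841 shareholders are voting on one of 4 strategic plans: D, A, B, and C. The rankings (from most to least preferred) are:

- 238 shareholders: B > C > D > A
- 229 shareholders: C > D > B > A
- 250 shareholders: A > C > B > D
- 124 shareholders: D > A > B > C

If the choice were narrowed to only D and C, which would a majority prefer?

Voters preferring D to C: 124; preferring C to D: 717.
C wins the head-to-head.

C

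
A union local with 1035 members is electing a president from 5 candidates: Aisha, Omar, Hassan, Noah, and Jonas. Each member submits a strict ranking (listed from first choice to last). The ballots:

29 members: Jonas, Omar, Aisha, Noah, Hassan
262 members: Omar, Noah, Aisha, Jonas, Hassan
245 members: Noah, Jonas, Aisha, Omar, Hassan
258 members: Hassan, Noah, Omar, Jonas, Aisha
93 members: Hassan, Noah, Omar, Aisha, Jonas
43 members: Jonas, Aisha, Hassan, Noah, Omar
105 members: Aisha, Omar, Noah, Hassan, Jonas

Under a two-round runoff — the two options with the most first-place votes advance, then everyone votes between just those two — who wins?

Round 1 first-place votes: Aisha 105, Omar 262, Hassan 351, Noah 245, Jonas 72.
Hassan and Omar advance.
Runoff: Hassan is preferred to Omar by 394 voters; Omar by 641.
Omar wins the runoff.

Omar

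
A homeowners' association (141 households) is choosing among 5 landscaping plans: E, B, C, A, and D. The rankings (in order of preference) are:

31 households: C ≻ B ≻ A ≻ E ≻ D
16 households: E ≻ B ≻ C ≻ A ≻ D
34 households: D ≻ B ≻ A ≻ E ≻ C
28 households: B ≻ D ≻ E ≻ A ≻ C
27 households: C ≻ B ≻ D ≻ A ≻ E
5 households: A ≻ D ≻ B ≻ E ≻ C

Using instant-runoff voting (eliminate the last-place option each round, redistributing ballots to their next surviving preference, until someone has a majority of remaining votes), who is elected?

B

Round 1: E 16, B 28, C 58, A 5, D 34. Eliminate A.
Round 2: E 16, B 28, C 58, D 39. Eliminate E.
Round 3: B 44, C 58, D 39. Eliminate D.
Round 4: B 83, C 58. B has a majority.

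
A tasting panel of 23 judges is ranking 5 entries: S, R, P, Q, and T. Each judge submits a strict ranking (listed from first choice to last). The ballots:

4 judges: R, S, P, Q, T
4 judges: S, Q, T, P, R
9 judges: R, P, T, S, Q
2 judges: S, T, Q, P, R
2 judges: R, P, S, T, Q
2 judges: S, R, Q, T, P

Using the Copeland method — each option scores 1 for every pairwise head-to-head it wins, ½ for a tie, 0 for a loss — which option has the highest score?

S: beats P, Q, and T; loses to R → score 3.
R: beats S, P, Q, and T → score 4.
P: beats Q and T; loses to S and R → score 2.
Q: loses to S, R, P, and T → score 0.
T: beats Q; loses to S, R, and P → score 1.
R has the best pairwise record.

R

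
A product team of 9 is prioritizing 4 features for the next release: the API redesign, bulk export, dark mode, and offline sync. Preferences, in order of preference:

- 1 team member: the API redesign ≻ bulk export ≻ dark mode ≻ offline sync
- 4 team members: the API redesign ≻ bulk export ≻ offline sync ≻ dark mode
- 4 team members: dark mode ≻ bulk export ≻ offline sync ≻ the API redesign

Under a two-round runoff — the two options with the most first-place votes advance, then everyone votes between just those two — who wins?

the API redesign

Round 1 first-place votes: the API redesign 5, bulk export 0, dark mode 4, offline sync 0.
the API redesign and dark mode advance.
Runoff: the API redesign is preferred to dark mode by 5 voters; dark mode by 4.
the API redesign wins the runoff.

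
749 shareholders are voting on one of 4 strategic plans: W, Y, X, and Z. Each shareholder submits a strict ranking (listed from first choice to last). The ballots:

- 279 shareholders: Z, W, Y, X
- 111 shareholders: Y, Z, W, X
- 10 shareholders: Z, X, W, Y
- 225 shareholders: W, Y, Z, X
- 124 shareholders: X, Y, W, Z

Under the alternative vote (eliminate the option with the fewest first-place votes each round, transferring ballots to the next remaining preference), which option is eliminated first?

Y

Round 1: W 225, Y 111, X 124, Z 289. Eliminate Y.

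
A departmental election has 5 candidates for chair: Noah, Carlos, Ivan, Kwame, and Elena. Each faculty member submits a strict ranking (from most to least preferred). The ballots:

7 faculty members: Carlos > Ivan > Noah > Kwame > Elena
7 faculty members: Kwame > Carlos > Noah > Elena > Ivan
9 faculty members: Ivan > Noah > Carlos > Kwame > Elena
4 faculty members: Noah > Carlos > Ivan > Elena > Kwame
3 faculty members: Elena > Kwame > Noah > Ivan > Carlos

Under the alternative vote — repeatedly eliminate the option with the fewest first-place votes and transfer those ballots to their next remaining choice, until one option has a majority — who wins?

Round 1: Noah 4, Carlos 7, Ivan 9, Kwame 7, Elena 3. Eliminate Elena.
Round 2: Noah 4, Carlos 7, Ivan 9, Kwame 10. Eliminate Noah.
Round 3: Carlos 11, Ivan 9, Kwame 10. Eliminate Ivan.
Round 4: Carlos 20, Kwame 10. Carlos has a majority.

Carlos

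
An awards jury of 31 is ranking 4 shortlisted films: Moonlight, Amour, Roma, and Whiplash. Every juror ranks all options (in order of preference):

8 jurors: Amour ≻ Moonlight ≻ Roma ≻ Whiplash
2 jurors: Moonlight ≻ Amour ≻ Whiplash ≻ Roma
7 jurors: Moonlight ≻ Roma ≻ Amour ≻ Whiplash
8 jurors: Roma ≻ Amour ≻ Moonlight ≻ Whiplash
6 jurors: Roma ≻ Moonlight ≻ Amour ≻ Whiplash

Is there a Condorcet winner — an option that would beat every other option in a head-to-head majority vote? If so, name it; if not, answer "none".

none

Checking pairwise contests:
Amour beats Moonlight 16–15.
Roma beats Amour 21–10.
Moonlight beats Roma 17–14.
Moonlight beats Whiplash 31–0.
Every option loses at least one head-to-head, so there is no Condorcet winner.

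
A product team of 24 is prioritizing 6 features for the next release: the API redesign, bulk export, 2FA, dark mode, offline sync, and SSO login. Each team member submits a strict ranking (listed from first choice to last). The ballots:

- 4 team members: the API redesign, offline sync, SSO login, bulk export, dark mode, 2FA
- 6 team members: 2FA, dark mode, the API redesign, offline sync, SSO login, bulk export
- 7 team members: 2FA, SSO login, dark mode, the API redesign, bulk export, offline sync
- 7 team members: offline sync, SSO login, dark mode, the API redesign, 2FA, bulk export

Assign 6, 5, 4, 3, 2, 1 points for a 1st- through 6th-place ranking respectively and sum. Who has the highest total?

the API redesign: 4·6 + 6·4 + 7·3 + 7·3 = 90
bulk export: 4·3 + 6·1 + 7·2 + 7·1 = 39
2FA: 4·1 + 6·6 + 7·6 + 7·2 = 96
dark mode: 4·2 + 6·5 + 7·4 + 7·4 = 94
offline sync: 4·5 + 6·3 + 7·1 + 7·6 = 87
SSO login: 4·4 + 6·2 + 7·5 + 7·5 = 98
SSO login has the highest Borda score (98).

SSO login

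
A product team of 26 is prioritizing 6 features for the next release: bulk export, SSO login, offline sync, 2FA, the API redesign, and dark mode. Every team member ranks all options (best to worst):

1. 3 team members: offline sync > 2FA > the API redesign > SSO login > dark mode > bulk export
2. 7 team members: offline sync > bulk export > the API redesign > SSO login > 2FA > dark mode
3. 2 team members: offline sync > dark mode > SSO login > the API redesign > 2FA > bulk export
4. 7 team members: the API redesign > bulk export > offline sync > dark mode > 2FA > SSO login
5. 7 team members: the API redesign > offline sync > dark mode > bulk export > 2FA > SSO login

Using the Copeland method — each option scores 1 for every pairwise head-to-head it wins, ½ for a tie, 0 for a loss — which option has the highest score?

bulk export: beats SSO login, 2FA, and dark mode; loses to offline sync and the API redesign → score 3.
SSO login: loses to bulk export, offline sync, 2FA, the API redesign, and dark mode → score 0.
offline sync: beats bulk export, SSO login, 2FA, and dark mode; loses to the API redesign → score 4.
2FA: beats SSO login; loses to bulk export, offline sync, the API redesign, and dark mode → score 1.
the API redesign: beats bulk export, SSO login, offline sync, 2FA, and dark mode → score 5.
dark mode: beats SSO login and 2FA; loses to bulk export, offline sync, and the API redesign → score 2.
the API redesign has the best pairwise record.

the API redesign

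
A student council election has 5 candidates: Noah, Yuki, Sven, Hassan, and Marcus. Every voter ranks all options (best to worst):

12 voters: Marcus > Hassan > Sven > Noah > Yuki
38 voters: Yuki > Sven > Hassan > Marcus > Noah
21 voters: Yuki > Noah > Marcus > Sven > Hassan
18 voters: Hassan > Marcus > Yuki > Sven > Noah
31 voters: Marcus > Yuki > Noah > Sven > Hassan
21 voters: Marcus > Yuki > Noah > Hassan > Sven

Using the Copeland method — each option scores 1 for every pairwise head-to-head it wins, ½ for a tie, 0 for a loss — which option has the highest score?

Noah: beats Sven and Hassan; loses to Yuki and Marcus → score 2.
Yuki: beats Noah, Sven, and Hassan; loses to Marcus → score 3.
Sven: beats Hassan; loses to Noah, Yuki, and Marcus → score 1.
Hassan: loses to Noah, Yuki, Sven, and Marcus → score 0.
Marcus: beats Noah, Yuki, Sven, and Hassan → score 4.
Marcus has the best pairwise record.

Marcus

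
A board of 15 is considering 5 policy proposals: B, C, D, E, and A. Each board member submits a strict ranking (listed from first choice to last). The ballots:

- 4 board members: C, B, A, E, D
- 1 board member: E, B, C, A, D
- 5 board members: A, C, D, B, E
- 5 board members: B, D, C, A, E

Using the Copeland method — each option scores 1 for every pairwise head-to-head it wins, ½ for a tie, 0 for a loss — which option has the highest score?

C

B: beats D, E, and A; loses to C → score 3.
C: beats B, D, E, and A → score 4.
D: beats E; loses to B, C, and A → score 1.
E: loses to B, C, D, and A → score 0.
A: beats D and E; loses to B and C → score 2.
C has the best pairwise record.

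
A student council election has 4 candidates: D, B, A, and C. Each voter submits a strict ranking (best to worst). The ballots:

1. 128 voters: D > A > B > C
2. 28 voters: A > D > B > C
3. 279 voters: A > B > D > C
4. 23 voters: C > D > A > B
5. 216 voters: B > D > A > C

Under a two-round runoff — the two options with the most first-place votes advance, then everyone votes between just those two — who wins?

A

Round 1 first-place votes: D 128, B 216, A 307, C 23.
A and B advance.
Runoff: A is preferred to B by 458 voters; B by 216.
A wins the runoff.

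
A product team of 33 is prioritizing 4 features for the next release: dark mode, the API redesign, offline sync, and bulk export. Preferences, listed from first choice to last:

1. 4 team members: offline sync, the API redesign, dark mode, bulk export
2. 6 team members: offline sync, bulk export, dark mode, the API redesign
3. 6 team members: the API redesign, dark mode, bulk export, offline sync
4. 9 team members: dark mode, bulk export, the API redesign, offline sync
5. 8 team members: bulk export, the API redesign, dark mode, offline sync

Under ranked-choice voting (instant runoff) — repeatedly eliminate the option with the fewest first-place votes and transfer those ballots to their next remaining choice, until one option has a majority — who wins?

Round 1: dark mode 9, the API redesign 6, offline sync 10, bulk export 8. Eliminate the API redesign.
Round 2: dark mode 15, offline sync 10, bulk export 8. Eliminate bulk export.
Round 3: dark mode 23, offline sync 10. Dark mode has a majority.

dark mode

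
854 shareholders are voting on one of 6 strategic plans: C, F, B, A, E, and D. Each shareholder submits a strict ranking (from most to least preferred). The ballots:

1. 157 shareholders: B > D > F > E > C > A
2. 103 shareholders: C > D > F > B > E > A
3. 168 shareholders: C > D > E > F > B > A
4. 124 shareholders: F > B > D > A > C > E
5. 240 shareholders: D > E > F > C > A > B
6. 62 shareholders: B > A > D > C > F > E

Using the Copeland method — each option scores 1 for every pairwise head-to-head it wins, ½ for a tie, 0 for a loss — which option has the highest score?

D

C: beats B, A, and E; loses to F and D → score 3.
F: beats C, B, A, and E; loses to D → score 4.
B: beats A and E; loses to C, F, and D → score 2.
A: loses to C, F, B, E, and D → score 0.
E: beats A; loses to C, F, B, and D → score 1.
D: beats C, F, B, A, and E → score 5.
D has the best pairwise record.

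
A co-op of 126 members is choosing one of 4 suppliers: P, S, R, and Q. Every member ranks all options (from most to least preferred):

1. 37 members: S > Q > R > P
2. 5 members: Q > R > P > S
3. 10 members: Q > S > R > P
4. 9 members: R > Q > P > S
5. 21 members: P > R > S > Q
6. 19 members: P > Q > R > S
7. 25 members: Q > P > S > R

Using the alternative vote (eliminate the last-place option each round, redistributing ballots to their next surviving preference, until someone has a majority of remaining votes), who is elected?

Round 1: P 40, S 37, R 9, Q 40. Eliminate R.
Round 2: P 40, S 37, Q 49. Eliminate S.
Round 3: P 40, Q 86. Q has a majority.

Q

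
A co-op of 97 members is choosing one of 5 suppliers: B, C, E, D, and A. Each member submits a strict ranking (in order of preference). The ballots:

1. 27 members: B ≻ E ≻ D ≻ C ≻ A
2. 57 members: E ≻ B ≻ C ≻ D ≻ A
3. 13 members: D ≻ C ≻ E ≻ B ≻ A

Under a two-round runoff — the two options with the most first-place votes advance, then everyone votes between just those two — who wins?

E

Round 1 first-place votes: B 27, C 0, E 57, D 13, A 0.
E and B advance.
Runoff: E is preferred to B by 70 voters; B by 27.
E wins the runoff.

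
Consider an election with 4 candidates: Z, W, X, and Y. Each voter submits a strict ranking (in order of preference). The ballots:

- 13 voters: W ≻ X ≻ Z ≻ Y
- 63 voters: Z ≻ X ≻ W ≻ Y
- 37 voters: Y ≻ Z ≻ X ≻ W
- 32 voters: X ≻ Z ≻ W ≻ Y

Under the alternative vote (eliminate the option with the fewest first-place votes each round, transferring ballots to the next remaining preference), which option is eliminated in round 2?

Round 1: Z 63, W 13, X 32, Y 37. Eliminate W.
Round 2: Z 63, X 45, Y 37. Eliminate Y.

Y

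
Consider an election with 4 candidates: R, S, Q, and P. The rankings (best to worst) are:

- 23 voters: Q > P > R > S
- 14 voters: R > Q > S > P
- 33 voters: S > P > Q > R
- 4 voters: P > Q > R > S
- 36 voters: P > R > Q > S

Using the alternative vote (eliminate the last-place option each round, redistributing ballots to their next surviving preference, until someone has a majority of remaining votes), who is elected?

Round 1: R 14, S 33, Q 23, P 40. Eliminate R.
Round 2: S 33, Q 37, P 40. Eliminate S.
Round 3: Q 37, P 73. P has a majority.

P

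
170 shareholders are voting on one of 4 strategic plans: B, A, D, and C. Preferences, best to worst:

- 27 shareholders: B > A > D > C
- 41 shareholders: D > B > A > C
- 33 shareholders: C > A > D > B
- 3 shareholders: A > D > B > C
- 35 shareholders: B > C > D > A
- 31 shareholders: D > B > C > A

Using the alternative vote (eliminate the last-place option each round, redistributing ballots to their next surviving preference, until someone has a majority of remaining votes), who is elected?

Round 1: B 62, A 3, D 72, C 33. Eliminate A.
Round 2: B 62, D 75, C 33. Eliminate C.
Round 3: B 62, D 108. D has a majority.

D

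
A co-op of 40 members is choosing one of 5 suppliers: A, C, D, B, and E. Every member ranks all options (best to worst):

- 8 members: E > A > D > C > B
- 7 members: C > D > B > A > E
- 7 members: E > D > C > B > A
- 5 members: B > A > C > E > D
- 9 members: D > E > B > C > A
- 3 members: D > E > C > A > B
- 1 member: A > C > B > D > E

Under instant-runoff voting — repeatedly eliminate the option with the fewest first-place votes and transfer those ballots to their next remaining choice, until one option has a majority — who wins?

Round 1: A 1, C 7, D 12, B 5, E 15. Eliminate A.
Round 2: C 8, D 12, B 5, E 15. Eliminate B.
Round 3: C 13, D 12, E 15. Eliminate D.
Round 4: C 13, E 27. E has a majority.

E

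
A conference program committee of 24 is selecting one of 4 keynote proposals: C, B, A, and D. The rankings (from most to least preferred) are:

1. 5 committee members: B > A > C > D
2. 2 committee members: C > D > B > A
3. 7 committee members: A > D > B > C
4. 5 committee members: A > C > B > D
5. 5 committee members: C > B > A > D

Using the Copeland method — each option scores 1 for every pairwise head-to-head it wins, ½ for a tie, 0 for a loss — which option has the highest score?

A

C: beats D; ties B; loses to A → score 1.5.
B: beats D; ties C and A → score 2.
A: beats C and D; ties B → score 2.5.
D: loses to C, B, and A → score 0.
A has the best pairwise record.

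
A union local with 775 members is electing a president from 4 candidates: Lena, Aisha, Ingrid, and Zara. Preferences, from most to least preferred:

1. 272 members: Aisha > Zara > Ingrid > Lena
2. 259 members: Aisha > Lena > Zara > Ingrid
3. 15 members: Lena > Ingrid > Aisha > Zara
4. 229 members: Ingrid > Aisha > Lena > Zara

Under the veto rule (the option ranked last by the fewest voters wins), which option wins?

Aisha

Last-place votes: Lena 272, Aisha 0, Ingrid 259, Zara 244.
Aisha is ranked last by the fewest voters, so Aisha wins.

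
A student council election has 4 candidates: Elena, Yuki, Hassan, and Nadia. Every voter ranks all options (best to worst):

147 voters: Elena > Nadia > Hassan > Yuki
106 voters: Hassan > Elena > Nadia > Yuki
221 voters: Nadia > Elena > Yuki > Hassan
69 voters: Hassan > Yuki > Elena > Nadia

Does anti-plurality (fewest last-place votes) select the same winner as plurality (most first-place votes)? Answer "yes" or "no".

Anti-plurality — last-place votes: Elena 0, Yuki 253, Hassan 221, Nadia 69. Winner: Elena.
Plurality — first-place votes: Elena 147, Yuki 0, Hassan 175, Nadia 221. Winner: Nadia.
The two methods disagree.

no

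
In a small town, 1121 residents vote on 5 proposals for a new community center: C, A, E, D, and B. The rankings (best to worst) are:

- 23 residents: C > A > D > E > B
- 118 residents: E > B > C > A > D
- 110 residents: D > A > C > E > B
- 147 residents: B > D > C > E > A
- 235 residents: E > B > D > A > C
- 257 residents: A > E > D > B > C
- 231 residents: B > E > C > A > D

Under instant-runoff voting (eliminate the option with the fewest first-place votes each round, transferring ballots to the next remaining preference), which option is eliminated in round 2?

D

Round 1: C 23, A 257, E 353, D 110, B 378. Eliminate C.
Round 2: A 280, E 353, D 110, B 378. Eliminate D.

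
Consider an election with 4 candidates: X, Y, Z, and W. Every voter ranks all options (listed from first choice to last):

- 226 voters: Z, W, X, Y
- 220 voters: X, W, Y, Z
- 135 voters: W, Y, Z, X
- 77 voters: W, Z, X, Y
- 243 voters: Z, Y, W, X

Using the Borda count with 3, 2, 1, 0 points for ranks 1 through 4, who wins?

W

X: 226·1 + 220·3 + 135·0 + 77·1 + 243·0 = 963
Y: 226·0 + 220·1 + 135·2 + 77·0 + 243·2 = 976
Z: 226·3 + 220·0 + 135·1 + 77·2 + 243·3 = 1696
W: 226·2 + 220·2 + 135·3 + 77·3 + 243·1 = 1771
W has the highest Borda score (1771).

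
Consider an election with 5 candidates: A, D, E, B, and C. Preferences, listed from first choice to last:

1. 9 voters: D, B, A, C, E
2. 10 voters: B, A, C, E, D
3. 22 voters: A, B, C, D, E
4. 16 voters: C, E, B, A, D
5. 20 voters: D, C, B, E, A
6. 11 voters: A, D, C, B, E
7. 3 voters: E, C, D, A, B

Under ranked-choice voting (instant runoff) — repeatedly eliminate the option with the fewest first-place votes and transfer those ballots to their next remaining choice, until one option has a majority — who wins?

A

Round 1: A 33, D 29, E 3, B 10, C 16. Eliminate E.
Round 2: A 33, D 29, B 10, C 19. Eliminate B.
Round 3: A 43, D 29, C 19. Eliminate C.
Round 4: A 59, D 32. A has a majority.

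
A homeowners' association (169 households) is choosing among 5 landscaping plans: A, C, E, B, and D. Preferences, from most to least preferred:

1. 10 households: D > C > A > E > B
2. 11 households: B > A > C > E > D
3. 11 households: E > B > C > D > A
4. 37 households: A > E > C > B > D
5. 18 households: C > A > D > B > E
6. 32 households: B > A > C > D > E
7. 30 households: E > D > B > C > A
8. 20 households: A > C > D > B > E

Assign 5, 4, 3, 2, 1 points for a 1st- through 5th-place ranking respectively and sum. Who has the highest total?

A

A: 10·3 + 11·4 + 11·1 + 37·5 + 18·4 + 32·4 + 30·1 + 20·5 = 600
C: 10·4 + 11·3 + 11·3 + 37·3 + 18·5 + 32·3 + 30·2 + 20·4 = 543
E: 10·2 + 11·2 + 11·5 + 37·4 + 18·1 + 32·1 + 30·5 + 20·1 = 465
B: 10·1 + 11·5 + 11·4 + 37·2 + 18·2 + 32·5 + 30·3 + 20·2 = 509
D: 10·5 + 11·1 + 11·2 + 37·1 + 18·3 + 32·2 + 30·4 + 20·3 = 418
A has the highest Borda score (600).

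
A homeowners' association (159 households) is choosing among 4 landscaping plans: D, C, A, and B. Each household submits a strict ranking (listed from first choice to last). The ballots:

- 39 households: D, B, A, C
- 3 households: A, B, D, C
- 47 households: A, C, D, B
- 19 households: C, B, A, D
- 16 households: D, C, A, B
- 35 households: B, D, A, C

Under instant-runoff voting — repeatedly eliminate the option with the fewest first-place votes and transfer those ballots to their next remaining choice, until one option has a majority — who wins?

Round 1: D 55, C 19, A 50, B 35. Eliminate C.
Round 2: D 55, A 50, B 54. Eliminate A.
Round 3: D 102, B 57. D has a majority.

D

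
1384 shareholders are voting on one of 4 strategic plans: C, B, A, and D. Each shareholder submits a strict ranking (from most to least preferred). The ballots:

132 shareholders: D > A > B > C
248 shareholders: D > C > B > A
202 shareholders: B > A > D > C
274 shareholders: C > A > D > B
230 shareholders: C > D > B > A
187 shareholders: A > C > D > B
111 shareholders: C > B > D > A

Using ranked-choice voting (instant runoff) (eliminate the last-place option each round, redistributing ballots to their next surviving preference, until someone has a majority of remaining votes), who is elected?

Round 1: C 615, B 202, A 187, D 380. Eliminate A.
Round 2: C 802, B 202, D 380. C has a majority.

C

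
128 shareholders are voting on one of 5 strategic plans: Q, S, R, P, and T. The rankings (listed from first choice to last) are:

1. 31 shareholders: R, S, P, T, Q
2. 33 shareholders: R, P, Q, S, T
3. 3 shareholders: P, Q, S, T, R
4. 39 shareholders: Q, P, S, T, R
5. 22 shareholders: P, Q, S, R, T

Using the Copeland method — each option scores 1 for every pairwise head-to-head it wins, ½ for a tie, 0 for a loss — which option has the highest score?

Q: beats S and T; ties R; loses to P → score 2.5.
S: beats T; ties R; loses to Q and P → score 1.5.
R: beats T; ties Q, S, and P → score 2.5.
P: beats Q, S, and T; ties R → score 3.5.
T: loses to Q, S, R, and P → score 0.
P has the best pairwise record.

P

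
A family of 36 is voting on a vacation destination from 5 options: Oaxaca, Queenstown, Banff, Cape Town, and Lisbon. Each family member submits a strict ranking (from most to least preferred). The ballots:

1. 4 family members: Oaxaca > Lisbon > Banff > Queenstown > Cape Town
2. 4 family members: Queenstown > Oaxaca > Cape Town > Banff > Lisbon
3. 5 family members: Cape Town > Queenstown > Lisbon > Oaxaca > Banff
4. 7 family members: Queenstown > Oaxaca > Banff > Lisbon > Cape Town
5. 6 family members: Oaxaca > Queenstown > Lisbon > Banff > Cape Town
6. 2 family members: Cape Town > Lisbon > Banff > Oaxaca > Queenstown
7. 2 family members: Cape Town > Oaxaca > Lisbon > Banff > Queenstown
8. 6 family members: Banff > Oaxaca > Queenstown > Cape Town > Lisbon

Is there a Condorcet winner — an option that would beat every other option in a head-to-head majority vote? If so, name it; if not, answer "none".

Oaxaca

Oaxaca vs Queenstown: 20–16 for Oaxaca.
Oaxaca vs Banff: 28–8 for Oaxaca.
Oaxaca vs Cape Town: 27–9 for Oaxaca.
Oaxaca vs Lisbon: 29–7 for Oaxaca.
Oaxaca beats every other option head-to-head.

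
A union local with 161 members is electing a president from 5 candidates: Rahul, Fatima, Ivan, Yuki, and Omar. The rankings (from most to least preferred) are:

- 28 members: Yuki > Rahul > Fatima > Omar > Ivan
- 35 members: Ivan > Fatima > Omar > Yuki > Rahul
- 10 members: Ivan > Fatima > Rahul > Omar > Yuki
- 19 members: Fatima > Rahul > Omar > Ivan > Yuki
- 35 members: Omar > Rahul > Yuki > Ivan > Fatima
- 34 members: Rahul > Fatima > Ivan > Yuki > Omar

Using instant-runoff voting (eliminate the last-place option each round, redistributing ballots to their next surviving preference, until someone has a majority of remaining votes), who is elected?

Round 1: Rahul 34, Fatima 19, Ivan 45, Yuki 28, Omar 35. Eliminate Fatima.
Round 2: Rahul 53, Ivan 45, Yuki 28, Omar 35. Eliminate Yuki.
Round 3: Rahul 81, Ivan 45, Omar 35. Rahul has a majority.

Rahul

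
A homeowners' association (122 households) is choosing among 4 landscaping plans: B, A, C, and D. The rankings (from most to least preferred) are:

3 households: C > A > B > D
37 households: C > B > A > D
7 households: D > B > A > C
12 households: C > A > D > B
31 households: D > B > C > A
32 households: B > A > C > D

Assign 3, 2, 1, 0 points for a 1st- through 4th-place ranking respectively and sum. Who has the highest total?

B: 3·1 + 37·2 + 7·2 + 12·0 + 31·2 + 32·3 = 249
A: 3·2 + 37·1 + 7·1 + 12·2 + 31·0 + 32·2 = 138
C: 3·3 + 37·3 + 7·0 + 12·3 + 31·1 + 32·1 = 219
D: 3·0 + 37·0 + 7·3 + 12·1 + 31·3 + 32·0 = 126
B has the highest Borda score (249).

B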